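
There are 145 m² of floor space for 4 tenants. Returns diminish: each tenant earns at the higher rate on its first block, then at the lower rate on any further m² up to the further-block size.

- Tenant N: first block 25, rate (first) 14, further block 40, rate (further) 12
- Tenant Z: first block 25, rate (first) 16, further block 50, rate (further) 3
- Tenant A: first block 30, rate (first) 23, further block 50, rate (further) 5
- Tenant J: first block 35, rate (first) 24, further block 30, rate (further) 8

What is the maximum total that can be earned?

Treat each block as its own option and order by rate: Tenant J/T1 24 > Tenant A/T1 23 > Tenant Z/T1 16 > Tenant N/T1 14 > Tenant N/T2 12 > Tenant J/T2 8 > Tenant A/T2 5 > Tenant Z/T2 3.
Tenant J T1 at 24: fill all 35 → 110 left.
Tenant A/T1 (23): +30 → 80 left.
Fill Tenant Z T1 block (25 at 16) → 55 left.
Tenant N T1 at 14: fill all 25 → 30 left.
Tenant N/T2: +30 of 40 at 12; pool empty.
Total = 24×35 + 23×30 + 16×25 + 14×25 + 12×30 = 2640.

2640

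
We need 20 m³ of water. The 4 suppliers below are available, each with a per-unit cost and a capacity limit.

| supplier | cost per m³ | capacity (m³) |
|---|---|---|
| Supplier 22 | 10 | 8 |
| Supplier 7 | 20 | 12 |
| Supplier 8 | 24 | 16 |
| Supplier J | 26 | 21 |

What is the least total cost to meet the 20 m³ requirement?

Use suppliers in increasing cost order.
Take 8 from Supplier 22 at 10 — need 12 more.
Supplier 7 at 20: take all 12 m³ — 0 still needed.
Supplier 8, Supplier J: unused.
Cost = 8×10 + 12×20 = 320.

320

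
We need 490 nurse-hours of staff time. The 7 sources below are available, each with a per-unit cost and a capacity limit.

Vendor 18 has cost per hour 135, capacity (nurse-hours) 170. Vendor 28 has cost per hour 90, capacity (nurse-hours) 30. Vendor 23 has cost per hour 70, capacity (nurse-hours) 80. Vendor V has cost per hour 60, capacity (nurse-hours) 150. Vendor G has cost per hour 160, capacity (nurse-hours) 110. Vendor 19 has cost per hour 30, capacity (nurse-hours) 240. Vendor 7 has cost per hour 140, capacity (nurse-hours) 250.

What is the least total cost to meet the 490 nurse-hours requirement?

Fill from the cheapest source first.
Vendor 19 at 30: take all 240 nurse-hours — 250 still needed.
Vendor V (60): use full 150 — 100 nurse-hours to go.
Vendor 23 (70): use full 80 — 20 nurse-hours to go.
Vendor 28 at 90: take 20 of its 30 — requirement met.
Vendor 18, Vendor 7, Vendor G: unused.
Cost = 240×30 + 150×60 + 80×70 + 20×90 = 23600.

23600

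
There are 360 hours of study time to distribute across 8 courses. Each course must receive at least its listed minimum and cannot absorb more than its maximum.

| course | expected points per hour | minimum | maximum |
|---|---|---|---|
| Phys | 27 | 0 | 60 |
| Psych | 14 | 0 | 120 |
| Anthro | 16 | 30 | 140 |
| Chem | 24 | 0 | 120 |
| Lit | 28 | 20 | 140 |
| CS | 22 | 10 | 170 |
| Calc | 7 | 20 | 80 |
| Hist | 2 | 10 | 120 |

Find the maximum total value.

Meeting every minimum uses 0+0+30+0+20+10+20+10 = 90 hours, leaving 270.
Rank by expected points per hour: Lit 28 > Phys 27 > Chem 24 > CS 22 > Anthro 16 > Psych 14 > Calc 7 > Hist 2.
Lit: +120 to 140 (cap) — 150 left.
Phys takes 60 more to reach its cap of 60 — 90 left.
Chem has room for 120 more but only 90 remain, so it gets 90.
Total = 27×60 + 16×30 + 24×90 + 28×140 + 22×10 + 7×20 + 2×10 = 8560.

8560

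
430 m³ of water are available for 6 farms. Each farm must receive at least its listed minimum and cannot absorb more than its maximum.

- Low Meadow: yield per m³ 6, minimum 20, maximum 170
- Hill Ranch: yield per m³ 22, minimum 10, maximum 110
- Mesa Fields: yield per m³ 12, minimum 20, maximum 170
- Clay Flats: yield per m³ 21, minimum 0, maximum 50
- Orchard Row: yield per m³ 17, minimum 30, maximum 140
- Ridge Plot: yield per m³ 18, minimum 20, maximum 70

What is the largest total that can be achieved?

7710

Meeting every minimum uses 20+10+20+0+30+20 = 100 m³, leaving 330.
Rank by yield per m³: Hill Ranch 22 > Clay Flats 21 > Ridge Plot 18 > Orchard Row 17 > Mesa Fields 12 > Low Meadow 6.
Hill Ranch takes 100 more to reach its cap of 110 → 230 left.
Clay Flats takes 50 more to reach its cap of 50 → 180 left.
Give Ridge Plot 50 more to hit its cap of 70 → 130 left.
Orchard Row: +110 to 140 (cap) → 20 left.
Mesa Fields has room for 150 more but only 20 remain, so it gets 40.
Total = 6×20 + 22×110 + 12×40 + 21×50 + 17×140 + 18×70 = 7710.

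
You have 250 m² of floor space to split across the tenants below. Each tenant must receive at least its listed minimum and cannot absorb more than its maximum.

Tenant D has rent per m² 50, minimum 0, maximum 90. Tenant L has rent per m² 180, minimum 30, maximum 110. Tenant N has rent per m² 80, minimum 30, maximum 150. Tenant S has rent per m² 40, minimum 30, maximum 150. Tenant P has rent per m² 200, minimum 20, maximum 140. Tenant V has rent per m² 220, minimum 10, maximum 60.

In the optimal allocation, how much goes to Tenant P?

Meeting every minimum uses 0+30+30+30+20+10 = 120 m², leaving 130.
Highest rent per m² first: Tenant V 220 > Tenant P 200 > Tenant L 180 > Tenant N 80 > Tenant D 50 > Tenant S 40.
Give Tenant V 50 more to hit its cap of 60 ; 80 left.
Tenant P has room for 120 more but only 80 remain, so it gets 100.

100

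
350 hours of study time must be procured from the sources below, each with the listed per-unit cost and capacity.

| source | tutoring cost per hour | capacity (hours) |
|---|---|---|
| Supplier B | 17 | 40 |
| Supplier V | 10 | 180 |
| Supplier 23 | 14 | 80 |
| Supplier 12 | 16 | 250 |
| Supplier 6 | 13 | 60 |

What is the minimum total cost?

Cheapest first:
Take 180 from Supplier V at 10 ; need 170 more.
Take 60 from Supplier 6 at 13 ; need 110 more.
Supplier 23 at 14: take all 80 hours ; 30 still needed.
Take 30 from Supplier 12 at 16 to finish.
Supplier B: unused.
Cost = 180×10 + 60×13 + 80×14 + 30×16 = 4180.

4180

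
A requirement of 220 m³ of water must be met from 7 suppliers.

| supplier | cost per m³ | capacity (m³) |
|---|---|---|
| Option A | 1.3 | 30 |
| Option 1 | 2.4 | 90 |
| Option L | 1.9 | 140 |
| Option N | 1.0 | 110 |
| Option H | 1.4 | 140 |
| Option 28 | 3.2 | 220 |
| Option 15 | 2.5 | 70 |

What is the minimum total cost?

Use suppliers in increasing cost order.
Option N (1.0): use full 110 → 110 m³ to go.
Option A at 1.3: take all 30 m³ → 80 still needed.
Take 80 from Option H at 1.4 to finish.
Option L, Option 1, Option 15, Option 28: unused.
Cost = 110×1.0 + 30×1.3 + 80×1.4 = 261.

261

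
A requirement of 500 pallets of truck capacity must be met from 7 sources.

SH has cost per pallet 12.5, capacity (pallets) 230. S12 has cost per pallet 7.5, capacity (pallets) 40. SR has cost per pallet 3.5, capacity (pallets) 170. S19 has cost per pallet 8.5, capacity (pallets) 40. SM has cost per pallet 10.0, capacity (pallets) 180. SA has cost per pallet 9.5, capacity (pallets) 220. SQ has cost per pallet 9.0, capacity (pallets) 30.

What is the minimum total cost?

Use sources in increasing cost order.
SR at 3.5: take all 170 pallets — 330 still needed.
S12 (7.5): use full 40 — 290 pallets to go.
S19 (8.5): use full 40 — 250 pallets to go.
SQ at 9.0: take all 30 pallets — 220 still needed.
SA (9.5): use full 220 — 0 pallets to go.
SM, SH: unused.
Cost = 170×3.5 + 40×7.5 + 40×8.5 + 30×9.0 + 220×9.5 = 3595.

3595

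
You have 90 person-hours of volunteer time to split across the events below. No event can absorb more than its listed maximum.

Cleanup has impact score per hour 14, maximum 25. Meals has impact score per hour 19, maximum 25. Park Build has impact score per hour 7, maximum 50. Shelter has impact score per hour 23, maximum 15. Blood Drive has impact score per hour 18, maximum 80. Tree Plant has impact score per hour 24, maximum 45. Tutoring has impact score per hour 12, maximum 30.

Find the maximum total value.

Highest impact score per hour first: Tree Plant 24 > Shelter 23 > Meals 19 > Blood Drive 18 > Cleanup 14 > Tutoring 12 > Park Build 7.
Give Tree Plant 45 to hit its cap of 45 ; 45 left.
Shelter takes 15 to reach its cap of 15 ; 30 left.
Meals: +25 to 25 (cap) ; 5 left.
Only 5 left; Blood Drive takes them to reach 5.
Total = 19×25 + 23×15 + 18×5 + 24×45 = 1990.

1990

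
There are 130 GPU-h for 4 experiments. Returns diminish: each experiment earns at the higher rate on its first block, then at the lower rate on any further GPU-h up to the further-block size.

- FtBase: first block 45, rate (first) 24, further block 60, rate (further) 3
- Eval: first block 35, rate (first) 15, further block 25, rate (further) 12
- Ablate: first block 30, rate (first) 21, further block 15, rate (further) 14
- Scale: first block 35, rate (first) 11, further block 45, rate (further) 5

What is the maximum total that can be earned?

Order all 8 blocks by rate: FtBase/T1 24 > Ablate/T1 21 > Eval/T1 15 > Ablate/T2 14 > Eval/T2 12 > Scale/T1 11 > Scale/T2 5 > FtBase/T2 3.
Fill FtBase T1 block (45 at 24) ; 85 left.
Ablate/T1 (21): +30 ; 55 left.
Fill Eval T1 block (35 at 15) ; 20 left.
Fill Ablate T2 block (15 at 14) ; 5 left.
Eval T2 at 12: only 5 left, fill 5.
Total = 24×45 + 21×30 + 15×35 + 14×15 + 12×5 = 2505.

2505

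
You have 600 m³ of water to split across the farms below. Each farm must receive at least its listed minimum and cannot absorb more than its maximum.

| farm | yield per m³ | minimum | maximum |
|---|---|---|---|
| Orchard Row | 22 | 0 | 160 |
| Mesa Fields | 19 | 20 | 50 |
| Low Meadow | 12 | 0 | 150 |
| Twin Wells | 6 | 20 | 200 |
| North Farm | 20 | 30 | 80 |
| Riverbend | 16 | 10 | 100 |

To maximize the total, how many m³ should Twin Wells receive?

Meeting every minimum uses 0+20+0+20+30+10 = 80 m³, leaving 520.
Order the farms by yield per m³: Orchard Row 22 > North Farm 20 > Mesa Fields 19 > Riverbend 16 > Low Meadow 12 > Twin Wells 6.
Orchard Row: +160 to 160 (cap) → 360 left.
Give North Farm 50 more to hit its cap of 80 → 310 left.
Mesa Fields: +30 to 50 (cap) → 280 left.
Give Riverbend 90 more to hit its cap of 100 → 190 left.
Low Meadow takes 150 more to reach its cap of 150 → 40 left.
Twin Wells has room for 180 more but only 40 remain, so it gets 60.

60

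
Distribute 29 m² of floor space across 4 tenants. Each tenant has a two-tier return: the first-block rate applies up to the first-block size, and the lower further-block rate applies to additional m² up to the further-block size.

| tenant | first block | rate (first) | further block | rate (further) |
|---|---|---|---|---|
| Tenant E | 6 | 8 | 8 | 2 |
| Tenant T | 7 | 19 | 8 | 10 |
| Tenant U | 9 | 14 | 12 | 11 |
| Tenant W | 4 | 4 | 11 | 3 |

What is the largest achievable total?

Rank every tier by rate: Tenant T/T1 19 > Tenant U/T1 14 > Tenant U/T2 11 > Tenant T/T2 10 > Tenant E/T1 8 > Tenant W/T1 4 > Tenant W/T2 3 > Tenant E/T2 2.
Tenant T T1 at 19: fill all 7 — 22 left.
Tenant U/T1 (14): +9 — 13 left.
Fill Tenant U T2 block (12 at 11) — 1 left.
Tenant T/T2: +1 of 8 at 10; pool empty.
Total = 19×7 + 14×9 + 11×12 + 10×1 = 401.

401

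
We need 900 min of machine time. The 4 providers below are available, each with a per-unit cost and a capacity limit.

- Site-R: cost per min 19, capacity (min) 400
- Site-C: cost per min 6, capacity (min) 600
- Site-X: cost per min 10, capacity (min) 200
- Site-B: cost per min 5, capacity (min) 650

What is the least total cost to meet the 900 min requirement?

Use providers in increasing cost order.
Site-B (5): use full 650 — 250 min to go.
Site-C (6): take the remaining 250 — done.
Site-X, Site-R: unused.
Cost = 650×5 + 250×6 = 4750.

4750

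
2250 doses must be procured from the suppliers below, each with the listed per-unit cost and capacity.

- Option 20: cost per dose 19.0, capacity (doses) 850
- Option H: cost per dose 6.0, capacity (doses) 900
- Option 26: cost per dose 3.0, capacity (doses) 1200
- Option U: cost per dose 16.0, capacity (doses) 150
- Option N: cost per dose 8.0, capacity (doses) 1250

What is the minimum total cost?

Cheapest first:
Option 26 (3.0): use full 1200 — 1050 doses to go.
Take 900 from Option H at 6.0 — need 150 more.
Option N at 8.0: take 150 of its 1250 — requirement met.
Option U, Option 20: unused.
Cost = 1200×3.0 + 900×6.0 + 150×8.0 = 10200.

10200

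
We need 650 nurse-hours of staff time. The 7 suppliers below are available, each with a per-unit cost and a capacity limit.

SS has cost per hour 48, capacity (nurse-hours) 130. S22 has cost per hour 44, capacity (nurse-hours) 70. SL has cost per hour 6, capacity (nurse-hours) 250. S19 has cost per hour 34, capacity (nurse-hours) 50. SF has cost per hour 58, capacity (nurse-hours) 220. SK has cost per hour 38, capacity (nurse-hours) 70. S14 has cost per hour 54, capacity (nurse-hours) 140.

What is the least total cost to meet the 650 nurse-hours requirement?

19500

Fill from the cheapest supplier first.
SL (6): use full 250 — 400 nurse-hours to go.
S19 at 34: take all 50 nurse-hours — 350 still needed.
SK (38): use full 70 — 280 nurse-hours to go.
S22 at 44: take all 70 nurse-hours — 210 still needed.
Take 130 from SS at 48 — need 80 more.
S14 (54): take the remaining 80 — done.
SF: unused.
Cost = 250×6 + 50×34 + 70×38 + 70×44 + 130×48 + 80×54 = 19500.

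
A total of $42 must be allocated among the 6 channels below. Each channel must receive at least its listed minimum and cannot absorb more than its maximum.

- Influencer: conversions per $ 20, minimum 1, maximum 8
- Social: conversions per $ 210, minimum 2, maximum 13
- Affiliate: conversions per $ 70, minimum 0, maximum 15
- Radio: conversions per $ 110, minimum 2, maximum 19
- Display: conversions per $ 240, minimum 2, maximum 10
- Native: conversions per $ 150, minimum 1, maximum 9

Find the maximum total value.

Meeting every minimum uses 1+2+0+2+2+1 = 8 $, leaving 34.
Highest conversions per $ first: Display 240 > Social 210 > Native 150 > Radio 110 > Affiliate 70 > Influencer 20.
Display: +8 to 10 (cap) ; 26 left.
Give Social 11 more to hit its cap of 13 ; 15 left.
Give Native 8 more to hit its cap of 9 ; 7 left.
Radio has room for 17 more but only 7 remain, so it gets 9.
Total = 20×1 + 210×13 + 110×9 + 240×10 + 150×9 = 7490.

7490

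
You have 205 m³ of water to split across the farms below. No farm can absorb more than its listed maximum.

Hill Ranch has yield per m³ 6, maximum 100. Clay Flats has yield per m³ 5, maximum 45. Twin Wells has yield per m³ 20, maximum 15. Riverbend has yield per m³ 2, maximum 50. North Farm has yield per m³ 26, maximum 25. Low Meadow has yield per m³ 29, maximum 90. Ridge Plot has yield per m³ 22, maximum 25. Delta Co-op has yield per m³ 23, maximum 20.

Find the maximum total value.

Highest yield per m³ first: Low Meadow 29 > North Farm 26 > Delta Co-op 23 > Ridge Plot 22 > Twin Wells 20 > Hill Ranch 6 > Clay Flats 5 > Riverbend 2.
Give Low Meadow 90 to hit its cap of 90 → 115 left.
Give North Farm 25 to hit its cap of 25 → 90 left.
Delta Co-op takes 20 to reach its cap of 20 → 70 left.
Give Ridge Plot 25 to hit its cap of 25 → 45 left.
Twin Wells: +15 to 15 (cap) → 30 left.
Only 30 left; Hill Ranch takes them to reach 30.
Total = 6×30 + 20×15 + 26×25 + 29×90 + 22×25 + 23×20 = 4750.

4750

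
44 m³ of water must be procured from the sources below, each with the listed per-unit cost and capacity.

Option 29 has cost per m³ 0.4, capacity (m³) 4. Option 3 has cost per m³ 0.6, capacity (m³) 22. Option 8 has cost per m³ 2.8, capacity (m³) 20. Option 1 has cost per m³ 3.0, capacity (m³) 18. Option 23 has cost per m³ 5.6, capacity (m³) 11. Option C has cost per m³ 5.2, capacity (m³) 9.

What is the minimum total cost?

Use sources in increasing cost order.
Take 4 from Option 29 at 0.4 ; need 40 more.
Option 3 (0.6): use full 22 ; 18 m³ to go.
Option 8 (2.8): take the remaining 18 ; done.
Option 1, Option C, Option 23: unused.
Cost = 4×0.4 + 22×0.6 + 18×2.8 = 65.2.

65.2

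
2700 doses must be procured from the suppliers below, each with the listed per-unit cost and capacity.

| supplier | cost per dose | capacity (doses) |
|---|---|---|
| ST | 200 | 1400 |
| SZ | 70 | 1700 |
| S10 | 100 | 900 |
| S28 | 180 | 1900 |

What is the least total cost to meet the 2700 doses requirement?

Use suppliers in increasing cost order.
SZ at 70: take all 1700 doses ; 1000 still needed.
Take 900 from S10 at 100 ; need 100 more.
Take 100 from S28 at 180 to finish.
ST: unused.
Cost = 1700×70 + 900×100 + 100×180 = 227000.

227000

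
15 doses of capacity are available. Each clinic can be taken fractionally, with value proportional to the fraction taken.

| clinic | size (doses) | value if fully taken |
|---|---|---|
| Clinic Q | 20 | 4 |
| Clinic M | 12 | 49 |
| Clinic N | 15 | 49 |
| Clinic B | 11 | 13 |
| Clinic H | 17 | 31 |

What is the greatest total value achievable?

58.8

Sort by value density: Clinic M 49/12≈4.08, Clinic N 49/15≈3.27, Clinic H 31/17≈1.82, Clinic B 13/11≈1.18, Clinic Q 4/20≈0.2.
All 12 doses of Clinic M fit (value 49) — 3 remain.
Only 3 doses remain; take 3/15 of Clinic N for value 49×3/15 = 9.8.
Total value = 58.8.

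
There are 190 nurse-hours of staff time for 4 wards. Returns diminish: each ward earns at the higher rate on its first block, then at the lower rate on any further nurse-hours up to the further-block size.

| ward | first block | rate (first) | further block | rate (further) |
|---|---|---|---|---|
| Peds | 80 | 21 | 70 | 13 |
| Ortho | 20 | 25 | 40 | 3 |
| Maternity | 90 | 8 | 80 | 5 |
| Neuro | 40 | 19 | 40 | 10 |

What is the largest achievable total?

Order all 8 blocks by rate: Ortho/first 25 > Peds/first 21 > Neuro/first 19 > Peds/second 13 > Neuro/second 10 > Maternity/first 8 > Maternity/second 5 > Ortho/second 3.
Ortho/first (25): +20 ; 170 left.
Fill Peds first block (80 at 21) ; 90 left.
Neuro first at 19: fill all 40 ; 50 left.
Peds second at 13: only 50 left, fill 50.
Total = 25×20 + 21×80 + 19×40 + 13×50 = 3590.

3590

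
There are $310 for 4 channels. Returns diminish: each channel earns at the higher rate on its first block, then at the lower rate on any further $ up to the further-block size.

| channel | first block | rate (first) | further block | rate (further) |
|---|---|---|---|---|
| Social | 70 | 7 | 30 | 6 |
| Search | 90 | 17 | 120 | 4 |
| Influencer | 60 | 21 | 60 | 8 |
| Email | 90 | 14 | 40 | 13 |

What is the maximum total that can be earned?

4810

Order all 8 blocks by rate: Influencer/first 21 > Search/first 17 > Email/first 14 > Email/second 13 > Influencer/second 8 > Social/first 7 > Social/second 6 > Search/second 4.
Fill Influencer first block (60 at 21) → 250 left.
Fill Search first block (90 at 17) → 160 left.
Email/first (14): +90 → 70 left.
Email second at 13: fill all 40 → 30 left.
Influencer/second: +30 of 60 at 8; pool empty.
Total = 21×60 + 17×90 + 14×90 + 13×40 + 8×30 = 4810.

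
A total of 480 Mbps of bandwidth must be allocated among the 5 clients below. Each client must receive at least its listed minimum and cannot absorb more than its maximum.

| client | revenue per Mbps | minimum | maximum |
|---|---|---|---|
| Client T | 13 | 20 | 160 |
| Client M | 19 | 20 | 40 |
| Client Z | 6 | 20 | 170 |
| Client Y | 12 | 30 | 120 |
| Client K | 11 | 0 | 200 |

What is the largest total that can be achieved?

5940

Meeting every minimum uses 20+20+20+30+0 = 90 Mbps, leaving 390.
Highest revenue per Mbps first: Client M 19 > Client T 13 > Client Y 12 > Client K 11 > Client Z 6.
Client M: +20 to 40 (cap) → 370 left.
Client T: +140 to 160 (cap) → 230 left.
Give Client Y 90 more to hit its cap of 120 → 140 left.
Client K has room for 200 more but only 140 remain, so it gets 140.
Total = 13×160 + 19×40 + 6×20 + 12×120 + 11×140 = 5940.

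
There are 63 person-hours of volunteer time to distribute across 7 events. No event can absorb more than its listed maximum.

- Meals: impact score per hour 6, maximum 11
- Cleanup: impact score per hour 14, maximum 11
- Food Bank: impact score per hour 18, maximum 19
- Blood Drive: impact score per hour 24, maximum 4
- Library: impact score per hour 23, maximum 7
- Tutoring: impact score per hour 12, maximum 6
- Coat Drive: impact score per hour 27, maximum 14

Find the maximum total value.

1215

Order the events by impact score per hour: Coat Drive 27 > Blood Drive 24 > Library 23 > Food Bank 18 > Cleanup 14 > Tutoring 12 > Meals 6.
Coat Drive: +14 to 14 (cap) — 49 left.
Give Blood Drive 4 to hit its cap of 4 — 45 left.
Library: +7 to 7 (cap) — 38 left.
Food Bank takes 19 to reach its cap of 19 — 19 left.
Give Cleanup 11 to hit its cap of 11 — 8 left.
Tutoring: +6 to 6 (cap) — 2 left.
Only 2 left; Meals takes them to reach 2.
Total = 6×2 + 14×11 + 18×19 + 24×4 + 23×7 + 12×6 + 27×14 = 1215.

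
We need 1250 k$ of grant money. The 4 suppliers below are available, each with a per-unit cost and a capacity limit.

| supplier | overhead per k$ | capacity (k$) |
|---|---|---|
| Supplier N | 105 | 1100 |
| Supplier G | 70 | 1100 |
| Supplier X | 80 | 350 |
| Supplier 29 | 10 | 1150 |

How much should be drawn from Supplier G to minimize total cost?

100

Use suppliers in increasing cost order.
Supplier 29 (10): use full 1150 ; 100 k$ to go.
Supplier G at 70: take 100 of its 1100 ; requirement met.
Supplier X, Supplier N: unused.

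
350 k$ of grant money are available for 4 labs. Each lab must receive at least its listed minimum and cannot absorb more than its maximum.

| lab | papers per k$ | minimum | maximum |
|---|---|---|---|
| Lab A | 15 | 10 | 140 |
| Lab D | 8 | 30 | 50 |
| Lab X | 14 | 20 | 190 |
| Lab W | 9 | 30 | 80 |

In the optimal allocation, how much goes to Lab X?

150

Meeting every minimum uses 10+30+20+30 = 90 k$, leaving 260.
Order the labs by papers per k$: Lab A 15 > Lab X 14 > Lab W 9 > Lab D 8.
Lab A: +130 to 140 (cap) — 130 left.
Lab X: +130 (room for 170) → 150. Pool exhausted.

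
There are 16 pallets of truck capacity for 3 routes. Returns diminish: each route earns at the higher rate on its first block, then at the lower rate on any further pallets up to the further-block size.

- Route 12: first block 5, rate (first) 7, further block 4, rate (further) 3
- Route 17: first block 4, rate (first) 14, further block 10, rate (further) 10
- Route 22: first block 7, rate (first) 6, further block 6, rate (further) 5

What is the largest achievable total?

Order all 6 blocks by rate: Route 17/tier1 14 > Route 17/tier2 10 > Route 12/tier1 7 > Route 22/tier1 6 > Route 22/tier2 5 > Route 12/tier2 3.
Fill Route 17 tier1 block (4 at 14) ; 12 left.
Fill Route 17 tier2 block (10 at 10) ; 2 left.
Route 12/tier1: +2 of 5 at 7; pool empty.
Total = 14×4 + 10×10 + 7×2 = 170.

170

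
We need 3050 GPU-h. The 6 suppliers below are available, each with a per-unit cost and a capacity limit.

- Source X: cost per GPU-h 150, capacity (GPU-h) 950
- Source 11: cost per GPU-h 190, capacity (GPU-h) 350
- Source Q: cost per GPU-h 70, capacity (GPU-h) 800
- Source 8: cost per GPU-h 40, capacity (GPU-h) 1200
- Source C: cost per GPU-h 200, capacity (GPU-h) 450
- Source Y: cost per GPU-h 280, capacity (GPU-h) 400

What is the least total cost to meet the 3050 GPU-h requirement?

265500

Use suppliers in increasing cost order.
Source 8 (40): use full 1200 ; 1850 GPU-h to go.
Source Q (70): use full 800 ; 1050 GPU-h to go.
Source X (150): use full 950 ; 100 GPU-h to go.
Source 11 at 190: take 100 of its 350 ; requirement met.
Source C, Source Y: unused.
Cost = 1200×40 + 800×70 + 950×150 + 100×190 = 265500.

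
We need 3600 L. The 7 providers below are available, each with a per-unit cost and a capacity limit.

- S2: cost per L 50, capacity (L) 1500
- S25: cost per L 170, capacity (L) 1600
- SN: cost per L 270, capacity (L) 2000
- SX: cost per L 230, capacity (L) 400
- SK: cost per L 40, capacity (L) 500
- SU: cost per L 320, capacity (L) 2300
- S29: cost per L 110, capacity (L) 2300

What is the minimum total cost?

271000

Cheapest first:
SK at 40: take all 500 L ; 3100 still needed.
S2 at 50: take all 1500 L ; 1600 still needed.
S29 at 110: take 1600 of its 2300 ; requirement met.
S25, SX, SN, SU: unused.
Cost = 500×40 + 1500×50 + 1600×110 = 271000.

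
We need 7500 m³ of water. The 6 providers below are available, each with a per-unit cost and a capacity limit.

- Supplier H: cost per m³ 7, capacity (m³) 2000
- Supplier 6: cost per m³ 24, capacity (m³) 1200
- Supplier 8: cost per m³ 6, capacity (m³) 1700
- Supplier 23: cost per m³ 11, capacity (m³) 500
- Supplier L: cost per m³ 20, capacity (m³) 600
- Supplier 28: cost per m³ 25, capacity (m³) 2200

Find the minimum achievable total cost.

108000

Fill from the cheapest provider first.
Supplier 8 at 6: take all 1700 m³ → 5800 still needed.
Supplier H at 7: take all 2000 m³ → 3800 still needed.
Supplier 23 (11): use full 500 → 3300 m³ to go.
Supplier L (20): use full 600 → 2700 m³ to go.
Supplier 6 (24): use full 1200 → 1500 m³ to go.
Supplier 28 (25): take the remaining 1500 → done.
Cost = 1700×6 + 2000×7 + 500×11 + 600×20 + 1200×24 + 1500×25 = 108000.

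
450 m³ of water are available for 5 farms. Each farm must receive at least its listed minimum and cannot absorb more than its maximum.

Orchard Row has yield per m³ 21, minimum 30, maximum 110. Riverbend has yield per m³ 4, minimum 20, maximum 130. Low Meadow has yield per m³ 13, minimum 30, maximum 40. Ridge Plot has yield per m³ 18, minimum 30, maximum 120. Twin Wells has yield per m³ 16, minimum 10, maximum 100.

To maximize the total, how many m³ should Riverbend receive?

Meeting every minimum uses 30+20+30+30+10 = 120 m³, leaving 330.
Highest yield per m³ first: Orchard Row 21 > Ridge Plot 18 > Twin Wells 16 > Low Meadow 13 > Riverbend 4.
Give Orchard Row 80 more to hit its cap of 110 — 250 left.
Ridge Plot: +90 to 120 (cap) — 160 left.
Twin Wells: +90 to 100 (cap) — 70 left.
Low Meadow takes 10 more to reach its cap of 40 — 60 left.
Riverbend has room for 110 more but only 60 remain, so it gets 80.

80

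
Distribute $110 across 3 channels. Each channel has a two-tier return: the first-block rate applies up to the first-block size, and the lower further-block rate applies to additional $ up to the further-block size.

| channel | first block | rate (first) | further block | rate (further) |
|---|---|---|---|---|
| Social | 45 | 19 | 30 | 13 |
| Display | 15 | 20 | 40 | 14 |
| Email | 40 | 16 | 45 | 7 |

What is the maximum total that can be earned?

1935

Treat each block as its own option and order by rate: Display/T1 20 > Social/T1 19 > Email/T1 16 > Display/T2 14 > Social/T2 13 > Email/T2 7.
Display T1 at 20: fill all 15 ; 95 left.
Social/T1 (19): +45 ; 50 left.
Fill Email T1 block (40 at 16) ; 10 left.
Display T2 at 14: only 10 left, fill 10.
Total = 20×15 + 19×45 + 16×40 + 14×10 = 1935.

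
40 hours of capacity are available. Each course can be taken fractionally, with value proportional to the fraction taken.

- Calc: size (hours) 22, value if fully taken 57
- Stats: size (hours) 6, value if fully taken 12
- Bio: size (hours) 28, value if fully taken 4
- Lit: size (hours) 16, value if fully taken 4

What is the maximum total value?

Rank by value-to-size ratio: Calc 57/22≈2.59, Stats 12/6≈2, Lit 4/16≈0.25, Bio 4/28≈0.143.
Take all of Calc (22 hours, value 57) ; 18 hours left.
Take all of Stats (6 hours, value 12) ; 12 hours left.
12 hours left: a 12/16 share of Lit gives 4×12/16 = 3.
Total value = 72.

72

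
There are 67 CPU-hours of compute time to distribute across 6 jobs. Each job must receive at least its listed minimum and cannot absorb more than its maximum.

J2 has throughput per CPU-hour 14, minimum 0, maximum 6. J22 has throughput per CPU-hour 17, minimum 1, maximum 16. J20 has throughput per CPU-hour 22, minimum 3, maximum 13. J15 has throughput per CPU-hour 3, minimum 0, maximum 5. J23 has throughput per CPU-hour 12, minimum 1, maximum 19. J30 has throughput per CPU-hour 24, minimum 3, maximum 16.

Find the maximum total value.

Meeting every minimum uses 0+1+3+0+1+3 = 8 CPU-hours, leaving 59.
Highest throughput per CPU-hour first: J30 24 > J20 22 > J22 17 > J2 14 > J23 12 > J15 3.
J30 takes 13 more to reach its cap of 16 → 46 left.
J20: +10 to 13 (cap) → 36 left.
J22: +15 to 16 (cap) → 21 left.
J2: +6 to 6 (cap) → 15 left.
J23: +15 (room for 18) → 16. Pool exhausted.
Total = 14×6 + 17×16 + 22×13 + 12×16 + 24×16 = 1218.

1218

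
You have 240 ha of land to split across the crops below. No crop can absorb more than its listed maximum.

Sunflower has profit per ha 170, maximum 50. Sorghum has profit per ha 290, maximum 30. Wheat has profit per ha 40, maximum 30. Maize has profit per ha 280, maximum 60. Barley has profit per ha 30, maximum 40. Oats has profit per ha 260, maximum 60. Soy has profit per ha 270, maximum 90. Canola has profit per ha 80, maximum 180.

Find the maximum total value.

Rank by profit per ha: Sorghum 290 > Maize 280 > Soy 270 > Oats 260 > Sunflower 170 > Canola 80 > Wheat 40 > Barley 30.
Give Sorghum 30 to hit its cap of 30 → 210 left.
Maize takes 60 to reach its cap of 60 → 150 left.
Soy takes 90 to reach its cap of 90 → 60 left.
Oats takes 60 to reach its cap of 60 → 0 left.
Total = 290×30 + 280×60 + 260×60 + 270×90 = 65400.

65400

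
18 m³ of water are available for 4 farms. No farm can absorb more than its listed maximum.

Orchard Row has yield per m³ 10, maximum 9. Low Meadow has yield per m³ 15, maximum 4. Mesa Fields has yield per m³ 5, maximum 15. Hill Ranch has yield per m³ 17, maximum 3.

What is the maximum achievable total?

Rank by yield per m³: Hill Ranch 17 > Low Meadow 15 > Orchard Row 10 > Mesa Fields 5.
Hill Ranch takes 3 to reach its cap of 3 — 15 left.
Give Low Meadow 4 to hit its cap of 4 — 11 left.
Orchard Row takes 9 to reach its cap of 9 — 2 left.
Mesa Fields: +2 (room for 15) → 2. Pool exhausted.
Total = 10×9 + 15×4 + 5×2 + 17×3 = 211.

211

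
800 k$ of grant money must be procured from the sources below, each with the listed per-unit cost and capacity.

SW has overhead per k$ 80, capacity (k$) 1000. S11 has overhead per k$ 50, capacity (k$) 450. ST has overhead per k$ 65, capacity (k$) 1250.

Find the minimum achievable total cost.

Use sources in increasing cost order.
Take 450 from S11 at 50 — need 350 more.
Take 350 from ST at 65 to finish.
SW: unused.
Cost = 450×50 + 350×65 = 45250.

45250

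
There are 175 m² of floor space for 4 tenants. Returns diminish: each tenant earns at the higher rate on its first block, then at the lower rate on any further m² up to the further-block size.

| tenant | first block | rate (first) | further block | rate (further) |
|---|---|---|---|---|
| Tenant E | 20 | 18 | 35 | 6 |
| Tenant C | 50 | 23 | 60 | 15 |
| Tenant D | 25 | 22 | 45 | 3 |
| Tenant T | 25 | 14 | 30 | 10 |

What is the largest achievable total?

3240

Order all 8 blocks by rate: Tenant C/T1 23 > Tenant D/T1 22 > Tenant E/T1 18 > Tenant C/T2 15 > Tenant T/T1 14 > Tenant T/T2 10 > Tenant E/T2 6 > Tenant D/T2 3.
Fill Tenant C T1 block (50 at 23) ; 125 left.
Fill Tenant D T1 block (25 at 22) ; 100 left.
Tenant E T1 at 18: fill all 20 ; 80 left.
Tenant C/T2 (15): +60 ; 20 left.
Tenant T T1 at 14: only 20 left, fill 20.
Total = 23×50 + 22×25 + 18×20 + 15×60 + 14×20 = 3240.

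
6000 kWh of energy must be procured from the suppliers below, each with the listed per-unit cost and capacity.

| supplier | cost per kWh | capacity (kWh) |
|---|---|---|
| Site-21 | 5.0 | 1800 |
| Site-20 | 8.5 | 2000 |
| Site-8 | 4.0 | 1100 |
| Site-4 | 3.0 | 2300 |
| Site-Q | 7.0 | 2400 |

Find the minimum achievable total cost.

25900

Cheapest first:
Site-4 (3.0): use full 2300 — 3700 kWh to go.
Site-8 (4.0): use full 1100 — 2600 kWh to go.
Take 1800 from Site-21 at 5.0 — need 800 more.
Take 800 from Site-Q at 7.0 to finish.
Site-20: unused.
Cost = 2300×3.0 + 1100×4.0 + 1800×5.0 + 800×7.0 = 25900.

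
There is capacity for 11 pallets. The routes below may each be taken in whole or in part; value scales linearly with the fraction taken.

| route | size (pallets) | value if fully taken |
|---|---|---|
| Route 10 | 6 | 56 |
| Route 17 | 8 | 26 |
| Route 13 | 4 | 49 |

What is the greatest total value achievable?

Rank by value-to-size ratio: Route 13 49/4≈12.2, Route 10 56/6≈9.33, Route 17 26/8≈3.25.
All 4 pallets of Route 13 fit (value 49) — 7 remain.
Route 10: take in full, 6 pallets for value 56 — 1 left.
1 pallets left: a 1/8 share of Route 17 gives 26×1/8 = 3.25.
Total value = 108.25.

108.25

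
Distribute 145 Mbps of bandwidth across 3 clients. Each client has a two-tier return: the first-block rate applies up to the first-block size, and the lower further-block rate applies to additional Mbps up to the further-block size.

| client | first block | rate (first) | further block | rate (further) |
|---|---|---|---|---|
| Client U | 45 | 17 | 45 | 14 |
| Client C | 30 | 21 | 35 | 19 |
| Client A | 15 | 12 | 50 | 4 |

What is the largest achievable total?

Treat each block as its own option and order by rate: Client C/first 21 > Client C/second 19 > Client U/first 17 > Client U/second 14 > Client A/first 12 > Client A/second 4.
Fill Client C first block (30 at 21) ; 115 left.
Client C second at 19: fill all 35 ; 80 left.
Fill Client U first block (45 at 17) ; 35 left.
Client U/second: +35 of 45 at 14; pool empty.
Total = 21×30 + 19×35 + 17×45 + 14×35 = 2550.

2550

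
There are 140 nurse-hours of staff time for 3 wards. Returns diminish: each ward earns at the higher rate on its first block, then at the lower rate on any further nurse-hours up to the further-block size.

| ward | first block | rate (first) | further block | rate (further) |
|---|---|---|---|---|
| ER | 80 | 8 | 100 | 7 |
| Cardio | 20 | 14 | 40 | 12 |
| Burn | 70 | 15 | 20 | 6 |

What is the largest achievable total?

1890

Rank every tier by rate: Burn/first 15 > Cardio/first 14 > Cardio/second 12 > ER/first 8 > ER/second 7 > Burn/second 6.
Burn first at 15: fill all 70 — 70 left.
Cardio/first (14): +20 — 50 left.
Cardio second at 12: fill all 40 — 10 left.
ER/first: +10 of 80 at 8; pool empty.
Total = 15×70 + 14×20 + 12×40 + 8×10 = 1890.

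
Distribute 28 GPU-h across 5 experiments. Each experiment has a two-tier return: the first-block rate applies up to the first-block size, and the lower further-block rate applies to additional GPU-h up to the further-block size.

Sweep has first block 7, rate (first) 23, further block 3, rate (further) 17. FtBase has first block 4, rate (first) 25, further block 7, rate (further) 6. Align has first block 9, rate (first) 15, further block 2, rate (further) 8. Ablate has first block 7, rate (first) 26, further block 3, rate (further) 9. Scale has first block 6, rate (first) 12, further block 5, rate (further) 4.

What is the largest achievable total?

Order all 10 blocks by rate: Ablate/first 26 > FtBase/first 25 > Sweep/first 23 > Sweep/second 17 > Align/first 15 > Scale/first 12 > Ablate/second 9 > Align/second 8 > FtBase/second 6 > Scale/second 4.
Ablate/first (26): +7 ; 21 left.
FtBase/first (25): +4 ; 17 left.
Sweep/first (23): +7 ; 10 left.
Fill Sweep second block (3 at 17) ; 7 left.
Align first at 15: only 7 left, fill 7.
Total = 26×7 + 25×4 + 23×7 + 17×3 + 15×7 = 599.

599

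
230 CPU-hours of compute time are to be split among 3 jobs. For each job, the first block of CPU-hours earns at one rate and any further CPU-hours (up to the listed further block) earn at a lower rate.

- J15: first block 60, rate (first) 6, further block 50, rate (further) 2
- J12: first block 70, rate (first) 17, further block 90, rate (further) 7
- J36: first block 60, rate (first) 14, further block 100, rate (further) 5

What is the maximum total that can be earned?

Rank every tier by rate: J12/T1 17 > J36/T1 14 > J12/T2 7 > J15/T1 6 > J36/T2 5 > J15/T2 2.
J12 T1 at 17: fill all 70 → 160 left.
J36/T1 (14): +60 → 100 left.
Fill J12 T2 block (90 at 7) → 10 left.
J15 T1 at 6: only 10 left, fill 10.
Total = 17×70 + 14×60 + 7×90 + 6×10 = 2720.

2720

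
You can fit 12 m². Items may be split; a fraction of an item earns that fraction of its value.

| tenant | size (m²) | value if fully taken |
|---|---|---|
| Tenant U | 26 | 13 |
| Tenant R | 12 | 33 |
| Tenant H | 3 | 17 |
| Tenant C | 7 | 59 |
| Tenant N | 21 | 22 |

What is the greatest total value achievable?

Best value per unit of size first: Tenant C 59/7≈8.43, Tenant H 17/3≈5.67, Tenant R 33/12≈2.75, Tenant N 22/21≈1.05, Tenant U 13/26≈0.5.
Tenant C: take in full, 7 m² for value 59 ; 5 left.
All 3 m² of Tenant H fit (value 17) ; 2 remain.
Only 2 m² remain; take 2/12 of Tenant R for value 33×2/12 = 5.5.
Total value = 81.5.

81.5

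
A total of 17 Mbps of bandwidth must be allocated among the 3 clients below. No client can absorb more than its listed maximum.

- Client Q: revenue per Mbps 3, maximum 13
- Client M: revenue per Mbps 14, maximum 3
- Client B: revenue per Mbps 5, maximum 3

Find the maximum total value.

Rank by revenue per Mbps: Client M 14 > Client B 5 > Client Q 3.
Client M takes 3 to reach its cap of 3 ; 14 left.
Give Client B 3 to hit its cap of 3 ; 11 left.
Client Q: +11 (room for 13) → 11. Pool exhausted.
Total = 3×11 + 14×3 + 5×3 = 90.

90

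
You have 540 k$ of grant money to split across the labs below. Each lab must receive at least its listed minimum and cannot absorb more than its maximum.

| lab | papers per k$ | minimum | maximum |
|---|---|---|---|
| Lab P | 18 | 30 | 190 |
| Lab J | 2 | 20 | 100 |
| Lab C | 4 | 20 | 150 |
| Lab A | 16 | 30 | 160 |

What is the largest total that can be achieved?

Meeting every minimum uses 30+20+20+30 = 100 k$, leaving 440.
Order the labs by papers per k$: Lab P 18 > Lab A 16 > Lab C 4 > Lab J 2.
Lab P: +160 to 190 (cap) ; 280 left.
Give Lab A 130 more to hit its cap of 160 ; 150 left.
Give Lab C 130 more to hit its cap of 150 ; 20 left.
Lab J: +20 (room for 80) → 40. Pool exhausted.
Total = 18×190 + 2×40 + 4×150 + 16×160 = 6660.

6660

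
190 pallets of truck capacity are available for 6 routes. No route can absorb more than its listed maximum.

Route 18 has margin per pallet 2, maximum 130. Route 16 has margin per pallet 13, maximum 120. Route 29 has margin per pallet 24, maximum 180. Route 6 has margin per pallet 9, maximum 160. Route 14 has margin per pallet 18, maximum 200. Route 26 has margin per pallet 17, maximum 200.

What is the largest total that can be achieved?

4500

Order the routes by margin per pallet: Route 29 24 > Route 14 18 > Route 26 17 > Route 16 13 > Route 6 9 > Route 18 2.
Give Route 29 180 to hit its cap of 180 → 10 left.
Only 10 left; Route 14 takes them to reach 10.
Total = 24×180 + 18×10 = 4500.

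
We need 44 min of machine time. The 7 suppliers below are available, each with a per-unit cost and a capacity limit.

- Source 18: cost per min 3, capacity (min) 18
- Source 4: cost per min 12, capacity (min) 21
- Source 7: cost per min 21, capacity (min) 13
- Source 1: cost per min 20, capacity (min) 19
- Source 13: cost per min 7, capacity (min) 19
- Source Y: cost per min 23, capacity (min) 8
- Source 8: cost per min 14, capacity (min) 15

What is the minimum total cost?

Use suppliers in increasing cost order.
Source 18 at 3: take all 18 min ; 26 still needed.
Take 19 from Source 13 at 7 ; need 7 more.
Source 4 (12): take the remaining 7 ; done.
Source 8, Source 1, Source 7, Source Y: unused.
Cost = 18×3 + 19×7 + 7×12 = 271.

271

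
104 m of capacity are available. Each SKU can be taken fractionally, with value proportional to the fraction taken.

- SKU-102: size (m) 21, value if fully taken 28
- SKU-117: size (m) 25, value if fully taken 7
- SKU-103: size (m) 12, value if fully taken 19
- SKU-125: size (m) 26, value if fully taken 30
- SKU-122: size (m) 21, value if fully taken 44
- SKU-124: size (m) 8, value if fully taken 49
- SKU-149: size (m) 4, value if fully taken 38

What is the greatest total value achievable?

Sort by value density: SKU-149 38/4≈9.5, SKU-124 49/8≈6.12, SKU-122 44/21≈2.1, SKU-103 19/12≈1.58, SKU-102 28/21≈1.33, SKU-125 30/26≈1.15, SKU-117 7/25≈0.28.
SKU-149: take in full, 4 m for value 38 ; 100 left.
SKU-124: take in full, 8 m for value 49 ; 92 left.
Take all of SKU-122 (21 m, value 44) ; 71 m left.
All 12 m of SKU-103 fit (value 19) ; 59 remain.
SKU-102: take in full, 21 m for value 28 ; 38 left.
Take all of SKU-125 (26 m, value 30) ; 12 m left.
Only 12 m remain; take 12/25 of SKU-117 for value 7×12/25 = 3.36.
Total value = 211.36.

211.36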